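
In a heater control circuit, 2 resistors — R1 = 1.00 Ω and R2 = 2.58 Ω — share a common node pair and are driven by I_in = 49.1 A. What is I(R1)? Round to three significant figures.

With just two branches, the current splits inversely with resistance.
So I = 49.1 × 2.58/3.580 = 35.38 A.

I ≈ 35.4 A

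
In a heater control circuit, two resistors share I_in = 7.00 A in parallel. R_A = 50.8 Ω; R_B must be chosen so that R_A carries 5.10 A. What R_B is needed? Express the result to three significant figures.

R_B ≈ 136 Ω

The fraction through R_A equals R_B/(R_A+R_B).
5.10/7.00 = R_B/(R_A + R_B) → R_B = R_A · (0.7286)/(1 − 0.7286) = 50.8 × 2.684 = 136.4 Ω.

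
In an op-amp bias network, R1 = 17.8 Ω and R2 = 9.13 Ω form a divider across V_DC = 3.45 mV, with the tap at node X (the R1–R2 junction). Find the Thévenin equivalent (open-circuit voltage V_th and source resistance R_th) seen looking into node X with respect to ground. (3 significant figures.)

V_th ≈ 1.17 mV, R_th ≈ 6.03 Ω

With X open, the divider is unloaded: V_th = 3.45 × 9.13/26.93 = 1.170 mV.
With V_DC suppressed (replaced by a short), R_th = R1 ‖ R2 = (17.80 × 9.13)/(17.80 + 9.13) = 6.035 Ω.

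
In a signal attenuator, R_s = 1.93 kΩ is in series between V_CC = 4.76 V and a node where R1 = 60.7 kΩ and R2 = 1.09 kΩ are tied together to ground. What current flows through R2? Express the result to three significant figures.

Equivalent of the parallel group: R_p = 1.071 kΩ.
V_A by voltage divider: V_A = 4.76 × 1.071/(1.93 + 1.071) = 1.699 V.
Branch current I = V_A/R2 = 1.699/1.09 = 1.558 mA.
(Check via current divider: I_total = 1.586 mA; share G_k/ΣG = 0.9824 → same result.)

I ≈ 1.56 mA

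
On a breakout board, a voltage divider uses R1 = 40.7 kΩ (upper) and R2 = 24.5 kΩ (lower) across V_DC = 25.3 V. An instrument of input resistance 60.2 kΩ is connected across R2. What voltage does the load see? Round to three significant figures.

The load sits in parallel with R2, giving an effective lower resistance R2' = R2·R_L/(R2+R_L) = 17.41 kΩ.
Then V_out = V_DC · R2'/(R1 + R2') = 25.3 × 17.41/58.11 = 7.581 V.

V_out ≈ 7.58 V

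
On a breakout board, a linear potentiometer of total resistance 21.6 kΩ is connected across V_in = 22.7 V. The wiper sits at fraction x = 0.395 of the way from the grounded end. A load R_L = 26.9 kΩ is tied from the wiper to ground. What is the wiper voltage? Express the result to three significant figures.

The pot divides into 13.07 kΩ above the wiper and 8.532 kΩ below.
R_L loads the lower segment: effective lower R = 6.478 kΩ.
Loaded-divider output: V_out = 22.7 × 0.3314 = 7.523 V.

V_out ≈ 7.52 V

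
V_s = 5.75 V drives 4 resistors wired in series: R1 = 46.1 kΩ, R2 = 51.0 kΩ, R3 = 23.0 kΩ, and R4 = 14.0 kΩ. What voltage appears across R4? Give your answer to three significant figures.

ΣR = 46.1 + 51.0 + 23.0 + 14.0 = 134.1 kΩ.
By the voltage-divider rule, V = 5.75 × 14.00/134.1 = 0.6003 V.

V ≈ 0.600 V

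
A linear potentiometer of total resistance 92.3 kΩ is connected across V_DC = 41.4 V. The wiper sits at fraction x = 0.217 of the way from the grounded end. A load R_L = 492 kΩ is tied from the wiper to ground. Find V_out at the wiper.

V_out ≈ 8.71 V

The pot divides into 72.27 kΩ above the wiper and 20.03 kΩ below.
(x·R_p) ‖ R_L = 19.25 kΩ.
Then V_out = V_DC · 19.25/(72.27 + 19.25) = 8.706 V.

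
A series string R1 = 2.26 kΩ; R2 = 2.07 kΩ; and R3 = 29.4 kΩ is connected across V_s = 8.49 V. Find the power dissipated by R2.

P ≈ 0.131 mW

Series current I = V_s/ΣR = 8.49/33.73 = 0.2517 mA.
P(R2) = I²·R2 = (0.2517)² × 2.07 = 0.1311 mW.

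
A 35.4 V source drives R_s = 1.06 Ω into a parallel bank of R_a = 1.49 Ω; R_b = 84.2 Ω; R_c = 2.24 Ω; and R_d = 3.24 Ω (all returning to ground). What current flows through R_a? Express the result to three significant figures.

Parallel bank: R_p = 1/(1/1.49 + 1/84.2 + 1/2.24 + 1/3.24) = 0.6954 Ω.
V_A by voltage divider: V_A = 35.4 × 0.6954/(1.06 + 0.6954) = 14.02 V.
Branch current I = V_A/R_a = 14.02/1.49 = 9.412 A.

I ≈ 9.41 A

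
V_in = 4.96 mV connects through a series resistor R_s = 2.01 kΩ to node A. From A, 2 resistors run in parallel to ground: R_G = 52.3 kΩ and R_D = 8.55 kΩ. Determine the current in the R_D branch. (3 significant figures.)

Parallel bank: R_p = 1/(1/52.3 + 1/8.55) = 7.349 kΩ.
Node voltage V_A = V_in · R_p/(R_s + R_p) = 4.96 × 0.7852 = 3.895 mV.
I(R_D) = V_A / R_D = 3.895/8.55 = 0.4555 µA.

I ≈ 0.456 µA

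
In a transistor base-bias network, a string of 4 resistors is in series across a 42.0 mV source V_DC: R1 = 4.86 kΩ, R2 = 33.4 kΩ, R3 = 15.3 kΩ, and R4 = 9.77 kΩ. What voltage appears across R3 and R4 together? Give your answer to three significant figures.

Total series resistance ΣR = 4.86 + 33.4 + 15.3 + 9.77 = 63.33 kΩ.
R_{R3..R4} = 15.3 + 9.77 = 25.07 kΩ.
By the voltage-divider rule, V = 42.0 × 25.07/63.33 = 16.63 mV.

V ≈ 16.6 mV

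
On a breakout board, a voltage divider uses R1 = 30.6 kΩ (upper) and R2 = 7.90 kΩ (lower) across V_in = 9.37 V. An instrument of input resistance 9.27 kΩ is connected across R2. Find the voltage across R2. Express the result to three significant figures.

V_out ≈ 1.15 V

The load sits in parallel with R2, giving an effective lower resistance R2' = R2·R_L/(R2+R_L) = 4.265 kΩ.
Voltage divider with the loaded lower leg: V_out = 9.37 × 4.265/(30.6 + 4.265) = 9.37 × 0.1223 = 1.146 V.
(Unloaded it would be 1.92 V; the load pulls it down.)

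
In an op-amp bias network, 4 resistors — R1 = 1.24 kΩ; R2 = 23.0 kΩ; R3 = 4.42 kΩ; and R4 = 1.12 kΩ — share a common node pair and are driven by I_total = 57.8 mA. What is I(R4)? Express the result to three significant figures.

I ≈ 26.2 mA

Total conductance ΣG = 1/1.24 + 1/23.0 + 1/4.42 + 1/1.12 = 1.969 (units of 1/kΩ).
R4 takes the fraction G_k/ΣG = 0.8929/1.969 = 0.4534, so I = 57.8 × 0.4534 = 26.21 mA.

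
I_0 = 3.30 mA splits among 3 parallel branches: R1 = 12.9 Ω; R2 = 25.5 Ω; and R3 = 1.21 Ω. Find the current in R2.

Conductances: ΣG = 1/12.9 + 1/25.5 + 1/1.21 = 0.9432 (1/Ω).
Current divider: I(R2) = I_0 · G_k/ΣG = 3.30 × (0.03922/0.9432) = 3.30 × 0.04158 = 0.1372 mA.

I ≈ 0.137 mA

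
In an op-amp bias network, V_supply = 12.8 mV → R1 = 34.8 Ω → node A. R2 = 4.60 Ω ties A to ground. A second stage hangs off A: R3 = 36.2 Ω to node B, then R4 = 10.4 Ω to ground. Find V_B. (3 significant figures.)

Node A sees R2 in parallel with the series input of stage 2, R3 + R4 = 46.60 Ω.
Effective lower resistance at A: R2 ‖ 46.60 = 4.187 Ω.
First divider: V_A = V_supply · 4.187/(34.8 + 4.187) = 1.375 mV.
Stage 2 is unloaded, so V_B = V_A · R4/(R3+R4) = 1.375 × 10.4/46.60 = 0.3068 mV.

V_B ≈ 0.307 mV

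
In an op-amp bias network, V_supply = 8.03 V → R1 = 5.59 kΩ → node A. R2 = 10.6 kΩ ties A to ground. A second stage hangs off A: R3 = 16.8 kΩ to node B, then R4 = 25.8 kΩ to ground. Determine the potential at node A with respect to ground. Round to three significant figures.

Node A sees R2 in parallel with the series input of stage 2, R3 + R4 = 42.60 kΩ.
Effective lower resistance at A: R2 ‖ 42.60 = 8.488 kΩ.
First divider: V_A = V_supply · 8.488/(5.59 + 8.488) = 4.841 V.

V_A ≈ 4.84 V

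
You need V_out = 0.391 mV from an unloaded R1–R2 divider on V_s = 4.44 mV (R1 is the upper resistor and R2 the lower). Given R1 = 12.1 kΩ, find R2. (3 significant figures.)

R2 ≈ 1.17 kΩ

Required fraction k = V_out/V_s = 0.08806.
So R2 = R1 · V_out/(V_s − V_out) = 12.1 × 0.391/(4.44 − 0.391) = 12.1 × 0.09657 = 1.168 kΩ.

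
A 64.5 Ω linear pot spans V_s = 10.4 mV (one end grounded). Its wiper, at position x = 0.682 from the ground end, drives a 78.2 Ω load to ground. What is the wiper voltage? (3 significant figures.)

V_out ≈ 6.02 mV

The pot divides into 20.51 Ω above the wiper and 43.99 Ω below.
(x·R_p) ‖ R_L = 28.15 Ω.
Loaded-divider output: V_out = 10.4 × 0.5785 = 6.017 mV.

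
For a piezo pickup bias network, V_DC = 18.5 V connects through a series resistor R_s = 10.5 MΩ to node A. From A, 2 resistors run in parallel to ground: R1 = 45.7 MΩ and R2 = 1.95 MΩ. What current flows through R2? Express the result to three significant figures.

Combine the parallel branches: R_p = (1/45.7 + 1/1.95)⁻¹ = 1.870 MΩ.
V_A by voltage divider: V_A = 18.5 × 1.870/(10.5 + 1.870) = 2.797 V.
I(R2) = V_A / R2 = 2.797/1.95 = 1.434 µA.

I ≈ 1.43 µA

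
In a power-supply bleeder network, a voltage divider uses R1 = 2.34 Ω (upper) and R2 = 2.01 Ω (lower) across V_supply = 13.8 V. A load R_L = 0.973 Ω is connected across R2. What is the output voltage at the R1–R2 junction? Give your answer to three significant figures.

V_out ≈ 3.02 V

First combine the lower leg with the load: R2 ‖ R_L = 0.6556 Ω.
Now apply the divider: V_out = 13.8 × 0.2189 = 3.020 V.
(Unloaded it would be 6.38 V; the load pulls it down.)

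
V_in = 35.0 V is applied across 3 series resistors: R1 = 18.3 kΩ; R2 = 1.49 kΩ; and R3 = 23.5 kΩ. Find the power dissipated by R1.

Series current I = V_in/ΣR = 35.0/43.29 = 0.8085 mA.
P = I²R = 0.6537 × 18.3 = 11.96 mW.

P ≈ 12.0 mW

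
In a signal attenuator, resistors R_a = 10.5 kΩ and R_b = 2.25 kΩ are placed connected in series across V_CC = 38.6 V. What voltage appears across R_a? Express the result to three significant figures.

Total series resistance ΣR = 10.5 + 2.25 = 12.75 kΩ.
V = V_CC · R/ΣR = 38.6 × 0.8235 = 31.79 V.

V ≈ 31.8 V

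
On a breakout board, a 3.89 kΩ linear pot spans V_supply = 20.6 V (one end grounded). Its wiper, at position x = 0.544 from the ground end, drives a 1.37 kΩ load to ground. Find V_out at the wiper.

V_out ≈ 6.58 V

The pot divides into 1.774 kΩ above the wiper and 2.116 kΩ below.
Lower segment in parallel with the load: 2.116 ‖ 1.37 = 0.8316 kΩ.
Loaded-divider output: V_out = 20.6 × 0.3192 = 6.575 V.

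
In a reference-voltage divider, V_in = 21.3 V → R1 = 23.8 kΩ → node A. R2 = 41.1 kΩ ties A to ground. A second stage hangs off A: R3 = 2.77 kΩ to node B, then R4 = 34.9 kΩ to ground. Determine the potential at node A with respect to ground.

V_A ≈ 9.63 V

The second stage (R3 + R4 = 37.67 kΩ) loads node A in parallel with R2.
R2 ‖ (R3+R4) = 19.66 kΩ.
V_A = 21.3 × 19.66/(23.8 + 19.66) = 9.634 V.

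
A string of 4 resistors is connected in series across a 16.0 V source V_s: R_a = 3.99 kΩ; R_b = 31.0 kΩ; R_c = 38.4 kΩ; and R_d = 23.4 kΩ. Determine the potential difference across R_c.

Series total: ΣR = 3.99 + 31.0 + 38.4 + 23.4 = 96.79 kΩ.
Voltage divider: V = V_s · (38.40 / 96.79) = 16.0 × 0.3967 = 6.348 V.

V ≈ 6.35 V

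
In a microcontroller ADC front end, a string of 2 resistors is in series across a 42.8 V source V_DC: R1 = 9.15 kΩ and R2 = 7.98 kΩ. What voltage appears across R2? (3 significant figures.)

Series total: ΣR = 9.15 + 7.98 = 17.13 kΩ.
By the voltage-divider rule, V = 42.8 × 7.980/17.13 = 19.94 V.

V ≈ 19.9 V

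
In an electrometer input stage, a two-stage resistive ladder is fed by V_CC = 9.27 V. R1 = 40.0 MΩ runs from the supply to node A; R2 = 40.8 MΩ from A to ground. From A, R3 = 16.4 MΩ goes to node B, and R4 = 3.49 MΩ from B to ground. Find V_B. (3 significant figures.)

The second stage (R3 + R4 = 19.89 MΩ) loads node A in parallel with R2.
Effective lower resistance at A: R2 ‖ 19.89 = 13.37 MΩ.
First divider: V_A = V_CC · 13.37/(40.0 + 13.37) = 2.322 V.
Then the unloaded second divider: V_B = V_A × R4/(R3+R4) = 2.322 × 0.1755 = 0.4075 V.

V_B ≈ 0.408 V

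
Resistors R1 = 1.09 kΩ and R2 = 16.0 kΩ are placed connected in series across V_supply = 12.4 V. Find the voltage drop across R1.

Series total: ΣR = 1.09 + 16.0 = 17.09 kΩ.
By the voltage-divider rule, V = 12.4 × 1.090/17.09 = 0.7909 V.

V ≈ 0.791 V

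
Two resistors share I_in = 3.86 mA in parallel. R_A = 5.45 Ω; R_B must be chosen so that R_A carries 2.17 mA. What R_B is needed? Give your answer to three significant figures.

R_B ≈ 7.00 Ω

Two-branch current divider: I_A = I_in · R_B/(R_A + R_B).
With f = 0.5622, R_B = R_A · f/(1−f) = 5.45 × 1.284 = 6.998 Ω.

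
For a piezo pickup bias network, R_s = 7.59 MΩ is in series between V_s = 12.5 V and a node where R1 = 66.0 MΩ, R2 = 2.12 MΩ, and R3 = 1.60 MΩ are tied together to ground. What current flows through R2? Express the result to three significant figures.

Combine the parallel branches: R_p = (1/66.0 + 1/2.12 + 1/1.60)⁻¹ = 0.8994 MΩ.
V_A = 12.5 × 0.8994/8.489 = 1.324 V.
I(R2) = V_A / R2 = 1.324/2.12 = 0.6247 µA.

I ≈ 0.625 µA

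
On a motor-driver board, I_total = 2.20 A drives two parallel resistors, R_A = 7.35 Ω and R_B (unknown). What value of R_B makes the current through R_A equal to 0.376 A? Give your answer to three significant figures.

Two-branch current divider: I_A = I_total · R_B/(R_A + R_B).
With f = 0.1709, R_B = R_A · f/(1−f) = 7.35 × 0.2061 = 1.515 Ω.

R_B ≈ 1.52 Ω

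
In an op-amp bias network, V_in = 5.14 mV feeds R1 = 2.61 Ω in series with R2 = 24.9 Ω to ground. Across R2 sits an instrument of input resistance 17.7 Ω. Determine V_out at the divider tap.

First combine the lower leg with the load: R2 ‖ R_L = 10.35 Ω.
Now apply the divider: V_out = 5.14 × 0.7985 = 4.105 mV.

V_out ≈ 4.10 mV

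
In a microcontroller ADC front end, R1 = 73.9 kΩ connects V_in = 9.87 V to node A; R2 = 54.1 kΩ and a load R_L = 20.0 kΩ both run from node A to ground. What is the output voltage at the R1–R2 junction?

V_out ≈ 1.63 V

First combine the lower leg with the load: R2 ‖ R_L = 14.60 kΩ.
Voltage divider with the loaded lower leg: V_out = 9.87 × 14.60/(73.9 + 14.60) = 9.87 × 0.1650 = 1.628 V.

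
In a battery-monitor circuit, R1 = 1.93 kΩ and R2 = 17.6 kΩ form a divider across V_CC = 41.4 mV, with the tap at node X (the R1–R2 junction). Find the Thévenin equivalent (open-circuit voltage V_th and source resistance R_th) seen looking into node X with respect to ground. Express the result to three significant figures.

V_th ≈ 37.3 mV, R_th ≈ 1.74 kΩ

With X open, the divider is unloaded: V_th = 41.4 × 17.6/19.53 = 37.31 mV.
Looking into X with the source shorted: R_th = R1·R2/(R1+R2) = 1.930 × 17.6/19.53 = 1.739 kΩ.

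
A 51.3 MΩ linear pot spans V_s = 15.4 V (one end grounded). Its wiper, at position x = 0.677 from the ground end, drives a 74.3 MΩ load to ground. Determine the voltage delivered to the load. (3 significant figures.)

V_out ≈ 9.06 V

The pot divides into 16.57 MΩ above the wiper and 34.73 MΩ below.
(x·R_p) ‖ R_L = 23.67 MΩ.
V_out = 15.4 × 23.67/(16.57 + 23.67) = 9.058 V.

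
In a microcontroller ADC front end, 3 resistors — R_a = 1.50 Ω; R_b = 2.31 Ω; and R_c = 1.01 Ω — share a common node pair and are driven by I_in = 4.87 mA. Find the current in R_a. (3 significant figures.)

Conductances: ΣG = 1/1.50 + 1/2.31 + 1/1.01 = 2.090 (1/Ω).
Current divider: I(R_a) = I_in · G_k/ΣG = 4.87 × (0.6667/2.090) = 4.87 × 0.3190 = 1.554 mA.

I ≈ 1.55 mA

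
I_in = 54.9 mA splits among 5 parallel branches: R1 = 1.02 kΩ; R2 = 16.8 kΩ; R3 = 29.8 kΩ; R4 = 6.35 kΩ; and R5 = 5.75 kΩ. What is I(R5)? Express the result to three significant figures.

Conductances: ΣG = 1/1.02 + 1/16.8 + 1/29.8 + 1/6.35 + 1/5.75 = 1.405 (1/kΩ).
Current divider: I(R5) = I_in · G_k/ΣG = 54.9 × (0.1739/1.405) = 54.9 × 0.1238 = 6.796 mA.

I ≈ 6.80 mA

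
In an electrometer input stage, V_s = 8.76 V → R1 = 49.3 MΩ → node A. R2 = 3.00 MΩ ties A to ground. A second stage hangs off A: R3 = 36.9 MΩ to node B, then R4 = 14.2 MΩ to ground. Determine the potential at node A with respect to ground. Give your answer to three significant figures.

Node A sees R2 in parallel with the series input of stage 2, R3 + R4 = 51.10 MΩ.
Effective lower resistance at A: R2 ‖ 51.10 = 2.834 MΩ.
So V_A = 8.76 × 0.05435 = 0.4761 V.

V_A ≈ 0.476 V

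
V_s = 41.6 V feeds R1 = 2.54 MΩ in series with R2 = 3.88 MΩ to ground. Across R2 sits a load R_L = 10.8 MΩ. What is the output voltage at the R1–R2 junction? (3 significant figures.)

The load sits in parallel with R2, giving an effective lower resistance R2' = R2·R_L/(R2+R_L) = 2.854 MΩ.
Then V_out = V_s · R2'/(R1 + R2') = 41.6 × 2.854/5.394 = 22.01 V.
(Unloaded it would be 25.1 V; the load pulls it down.)

V_out ≈ 22.0 V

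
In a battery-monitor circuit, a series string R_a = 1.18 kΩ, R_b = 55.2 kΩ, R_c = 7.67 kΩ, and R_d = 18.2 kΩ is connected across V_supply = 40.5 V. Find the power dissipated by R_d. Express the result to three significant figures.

Series current I = V_supply/ΣR = 40.5/82.25 = 0.4924 mA.
P(R_d) = I²·R_d = (0.4924)² × 18.2 = 4.413 mW.

P ≈ 4.41 mW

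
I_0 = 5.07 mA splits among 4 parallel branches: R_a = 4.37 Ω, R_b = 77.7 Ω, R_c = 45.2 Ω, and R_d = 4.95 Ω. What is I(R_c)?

I ≈ 0.241 mA

Total conductance ΣG = 1/4.37 + 1/77.7 + 1/45.2 + 1/4.95 = 0.4658 (units of 1/Ω).
R_c takes the fraction G_k/ΣG = 0.02212/0.4658 = 0.04749, so I = 5.07 × 0.04749 = 0.2408 mA.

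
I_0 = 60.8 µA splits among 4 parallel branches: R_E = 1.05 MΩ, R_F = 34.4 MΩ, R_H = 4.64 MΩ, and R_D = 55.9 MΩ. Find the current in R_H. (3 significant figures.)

I ≈ 10.8 µA

ΣG = 1/1.05 + 1/34.4 + 1/4.64 + 1/55.9 = 1.215.
R_H takes the fraction G_k/ΣG = 0.2155/1.215 = 0.1774, so I = 60.8 × 0.1774 = 10.79 µA.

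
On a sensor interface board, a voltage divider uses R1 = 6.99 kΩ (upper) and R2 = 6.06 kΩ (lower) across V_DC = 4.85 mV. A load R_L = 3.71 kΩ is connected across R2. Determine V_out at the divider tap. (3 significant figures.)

The load sits in parallel with R2, giving an effective lower resistance R2' = R2·R_L/(R2+R_L) = 2.301 kΩ.
Then V_out = V_DC · R2'/(R1 + R2') = 4.85 × 2.301/9.291 = 1.201 mV.

V_out ≈ 1.20 mV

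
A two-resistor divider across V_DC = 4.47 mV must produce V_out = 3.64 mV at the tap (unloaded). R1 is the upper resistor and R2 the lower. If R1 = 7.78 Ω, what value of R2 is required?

R2 ≈ 34.1 Ω

V_out/V_DC = R2/(R1+R2) = 0.8143.
So R2 = R1 · V_out/(V_DC − V_out) = 7.78 × 3.64/(4.47 − 3.64) = 7.78 × 4.386 = 34.12 Ω.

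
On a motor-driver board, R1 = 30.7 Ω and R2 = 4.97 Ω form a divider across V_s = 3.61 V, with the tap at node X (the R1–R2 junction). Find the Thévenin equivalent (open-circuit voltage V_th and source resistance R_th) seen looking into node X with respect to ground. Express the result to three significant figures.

V_th is the unloaded tap voltage: V_s · R2/(R1+R2) = 3.61 × 0.1393 = 0.5030 V.
Zeroing V_s shorts the top of R1 to ground, so R_th = R1 ‖ R2 = 4.278 Ω.

V_th ≈ 0.503 V, R_th ≈ 4.28 Ω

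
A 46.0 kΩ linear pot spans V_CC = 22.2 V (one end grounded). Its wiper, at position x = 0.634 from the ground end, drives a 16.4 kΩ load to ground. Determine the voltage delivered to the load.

Lower segment x·R_p = 29.16 kΩ; upper segment (1−x)·R_p = 16.84 kΩ.
R_L loads the lower segment: effective lower R = 10.50 kΩ.
Loaded-divider output: V_out = 22.2 × 0.3840 = 8.526 V.

V_out ≈ 8.53 V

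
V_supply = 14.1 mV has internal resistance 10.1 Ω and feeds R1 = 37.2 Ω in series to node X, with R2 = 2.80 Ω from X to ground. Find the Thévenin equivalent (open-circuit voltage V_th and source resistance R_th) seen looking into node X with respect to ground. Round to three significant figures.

V_th ≈ 0.788 mV, R_th ≈ 2.64 Ω

R1' = 10.1 + 37.2 = 47.30 Ω (source resistance + R1).
With X open, the divider is unloaded: V_th = 14.1 × 2.80/50.10 = 0.7880 mV.
Zeroing V_supply shorts the top of R1' to ground, so R_th = R1' ‖ R2 = 2.644 Ω.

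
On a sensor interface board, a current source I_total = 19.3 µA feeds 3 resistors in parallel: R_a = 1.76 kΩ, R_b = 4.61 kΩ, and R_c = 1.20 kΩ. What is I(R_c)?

I ≈ 9.94 µA

ΣG = 1/1.76 + 1/4.61 + 1/1.20 = 1.618.
Current divider: I(R_c) = I_total · G_k/ΣG = 19.3 × (0.8333/1.618) = 19.3 × 0.5149 = 9.938 µA.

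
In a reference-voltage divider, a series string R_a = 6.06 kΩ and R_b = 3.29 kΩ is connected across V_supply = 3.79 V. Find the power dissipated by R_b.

ΣR = 9.350 kΩ → I = 3.79/9.350 = 0.4053 mA.
P(R_b) = I²·R_b = (0.4053)² × 3.29 = 0.5406 mW.

P ≈ 0.541 mW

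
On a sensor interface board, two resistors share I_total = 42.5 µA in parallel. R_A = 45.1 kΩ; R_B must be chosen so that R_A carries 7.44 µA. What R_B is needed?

In a two-way split, I_A/I_total = R_B/(R_A + R_B).
7.44/42.5 = R_B/(R_A + R_B) → R_B = R_A · (0.1751)/(1 − 0.1751) = 45.1 × 0.2122 = 9.571 kΩ.

R_B ≈ 9.57 kΩ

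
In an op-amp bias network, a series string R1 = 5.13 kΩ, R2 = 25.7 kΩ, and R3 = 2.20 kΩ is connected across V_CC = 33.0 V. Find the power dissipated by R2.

P ≈ 25.7 mW

Series current I = V_CC/ΣR = 33.0/33.03 = 0.9991 mA.
P = I²R = 0.9982 × 25.7 = 25.65 mW.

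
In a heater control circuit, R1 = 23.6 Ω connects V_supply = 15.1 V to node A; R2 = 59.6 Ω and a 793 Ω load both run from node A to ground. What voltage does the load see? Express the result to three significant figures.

V_out ≈ 10.6 V

First combine the lower leg with the load: R2 ‖ R_L = 55.43 Ω.
Voltage divider with the loaded lower leg: V_out = 15.1 × 55.43/(23.6 + 55.43) = 15.1 × 0.7014 = 10.59 V.
(Unloaded it would be 10.8 V; the load pulls it down.)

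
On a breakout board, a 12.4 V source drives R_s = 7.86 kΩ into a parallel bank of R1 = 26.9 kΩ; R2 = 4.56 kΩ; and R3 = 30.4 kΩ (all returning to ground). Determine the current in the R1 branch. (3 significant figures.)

I ≈ 0.141 mA

Equivalent of the parallel group: R_p = 3.456 kΩ.
Node voltage V_A = V_DC · R_p/(R_s + R_p) = 12.4 × 0.3054 = 3.787 V.
Branch current I = V_A/R1 = 3.787/26.9 = 0.1408 mA.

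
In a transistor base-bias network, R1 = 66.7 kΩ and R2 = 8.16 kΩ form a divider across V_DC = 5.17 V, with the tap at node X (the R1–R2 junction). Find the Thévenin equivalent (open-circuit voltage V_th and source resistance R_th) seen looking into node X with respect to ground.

V_th ≈ 0.564 V, R_th ≈ 7.27 kΩ

With X open, the divider is unloaded: V_th = 5.17 × 8.16/74.86 = 0.5635 V.
Looking into X with the source shorted: R_th = R1·R2/(R1+R2) = 66.70 × 8.16/74.86 = 7.271 kΩ.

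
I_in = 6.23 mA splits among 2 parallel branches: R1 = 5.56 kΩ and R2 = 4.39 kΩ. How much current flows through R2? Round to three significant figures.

With just two branches, the current splits inversely with resistance.
I(R2) = 6.23 × 5.56/(5.56 + 4.39) = 6.23 × 0.5588 = 3.481 mA.

I ≈ 3.48 mA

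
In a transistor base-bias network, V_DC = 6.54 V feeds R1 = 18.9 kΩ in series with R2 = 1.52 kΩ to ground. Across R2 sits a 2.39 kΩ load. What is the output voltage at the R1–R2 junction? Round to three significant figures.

R2 ‖ R_L = (1.52 × 2.39)/(1.52 + 2.39) = 0.9291 kΩ.
Voltage divider with the loaded lower leg: V_out = 6.54 × 0.9291/(18.9 + 0.9291) = 6.54 × 0.04686 = 0.3064 V.
(Unloaded it would be 0.487 V; the load pulls it down.)

V_out ≈ 0.306 V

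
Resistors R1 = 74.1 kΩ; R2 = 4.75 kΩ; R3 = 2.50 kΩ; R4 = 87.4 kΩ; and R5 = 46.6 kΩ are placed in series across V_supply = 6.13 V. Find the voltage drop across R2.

V ≈ 0.135 V

Total series resistance ΣR = 74.1 + 4.75 + 2.50 + 87.4 + 46.6 = 215.3 kΩ.
Voltage divider: V = V_supply · (4.750 / 215.3) = 6.13 × 0.02206 = 0.1352 V.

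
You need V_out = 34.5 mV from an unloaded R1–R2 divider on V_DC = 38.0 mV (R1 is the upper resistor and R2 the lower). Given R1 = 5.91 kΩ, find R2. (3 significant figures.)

V_out/V_DC = R2/(R1+R2) = 0.9079.
So R2 = R1 · V_out/(V_DC − V_out) = 5.91 × 34.5/(38.0 − 34.5) = 5.91 × 9.857 = 58.26 kΩ.

R2 ≈ 58.3 kΩ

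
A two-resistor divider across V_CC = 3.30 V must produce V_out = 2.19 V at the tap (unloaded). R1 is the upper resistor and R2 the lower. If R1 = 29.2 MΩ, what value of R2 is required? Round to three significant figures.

R2 ≈ 57.6 MΩ

Required fraction k = V_out/V_CC = 0.6636.
So R2 = R1 · V_out/(V_CC − V_out) = 29.2 × 2.19/(3.30 − 2.19) = 29.2 × 1.973 = 57.61 MΩ.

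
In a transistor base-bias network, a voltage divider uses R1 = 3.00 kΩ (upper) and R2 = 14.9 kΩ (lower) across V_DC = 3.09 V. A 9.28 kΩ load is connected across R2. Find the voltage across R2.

The load sits in parallel with R2, giving an effective lower resistance R2' = R2·R_L/(R2+R_L) = 5.718 kΩ.
Voltage divider with the loaded lower leg: V_out = 3.09 × 5.718/(3.00 + 5.718) = 3.09 × 0.6559 = 2.027 V.
(Unloaded it would be 2.57 V; the load pulls it down.)

V_out ≈ 2.03 V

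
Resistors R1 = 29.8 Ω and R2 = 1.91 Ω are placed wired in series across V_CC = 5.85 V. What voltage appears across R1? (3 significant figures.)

ΣR = 29.8 + 1.91 = 31.71 Ω.
V = V_CC · R/ΣR = 5.85 × 0.9398 = 5.498 V.

V ≈ 5.50 V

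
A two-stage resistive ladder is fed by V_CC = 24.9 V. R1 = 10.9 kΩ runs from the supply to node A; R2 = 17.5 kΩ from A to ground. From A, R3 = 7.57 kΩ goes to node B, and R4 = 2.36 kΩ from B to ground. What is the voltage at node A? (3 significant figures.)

V_A ≈ 9.15 V

The second stage (R3 + R4 = 9.930 kΩ) loads node A in parallel with R2.
Effective lower resistance at A: R2 ‖ 9.930 = 6.335 kΩ.
First divider: V_A = V_CC · 6.335/(10.9 + 6.335) = 9.153 V.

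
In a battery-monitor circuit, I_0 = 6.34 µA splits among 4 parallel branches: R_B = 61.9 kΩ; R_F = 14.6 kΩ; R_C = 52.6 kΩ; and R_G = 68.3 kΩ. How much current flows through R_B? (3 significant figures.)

I ≈ 0.866 µA

Total conductance ΣG = 1/61.9 + 1/14.6 + 1/52.6 + 1/68.3 = 0.1183 (units of 1/kΩ).
By the current-divider rule, I = I_0 · G_k/ΣG = 6.34 × 0.1366 = 0.8658 µA.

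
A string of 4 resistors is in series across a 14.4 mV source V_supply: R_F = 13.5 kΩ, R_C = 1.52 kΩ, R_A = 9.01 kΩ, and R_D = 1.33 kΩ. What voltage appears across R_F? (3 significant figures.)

Series total: ΣR = 13.5 + 1.52 + 9.01 + 1.33 = 25.36 kΩ.
V = V_supply · R/ΣR = 14.4 × 0.5323 = 7.666 mV.

V ≈ 7.67 mV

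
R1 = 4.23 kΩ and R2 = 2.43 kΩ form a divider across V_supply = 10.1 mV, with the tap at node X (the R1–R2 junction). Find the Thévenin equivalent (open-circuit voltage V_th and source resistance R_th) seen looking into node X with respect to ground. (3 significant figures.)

V_th ≈ 3.69 mV, R_th ≈ 1.54 kΩ

Open-circuit (no load on X): V_th = V_supply · R2/(R1 + R2) = 10.1 × 2.43/(4.230 + 2.43) = 3.685 mV.
Zeroing V_supply shorts the top of R1 to ground, so R_th = R1 ‖ R2 = 1.543 kΩ.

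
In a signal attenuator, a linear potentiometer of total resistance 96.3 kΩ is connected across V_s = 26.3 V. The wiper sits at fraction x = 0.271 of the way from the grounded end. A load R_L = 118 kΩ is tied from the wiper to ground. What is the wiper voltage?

V_out ≈ 6.14 V

Split the track: R_lower = x·R_p = 26.10 kΩ, R_upper = (1−x)·R_p = 70.20 kΩ.
(x·R_p) ‖ R_L = 21.37 kΩ.
Loaded-divider output: V_out = 26.3 × 0.2334 = 6.138 V.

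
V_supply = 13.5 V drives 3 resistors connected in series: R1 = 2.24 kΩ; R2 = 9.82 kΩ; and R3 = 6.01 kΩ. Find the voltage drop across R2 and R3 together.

Total series resistance ΣR = 2.24 + 9.82 + 6.01 = 18.07 kΩ.
R_{R2..R3} = 9.82 + 6.01 = 15.83 kΩ.
By the voltage-divider rule, V = 13.5 × 15.83/18.07 = 11.83 V.

V ≈ 11.8 V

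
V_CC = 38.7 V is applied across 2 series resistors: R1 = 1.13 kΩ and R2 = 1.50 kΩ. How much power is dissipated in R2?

The common current is I = 38.7/2.630 = 14.71 mA.
P = I²R = 216.5 × 1.50 = 324.8 mW.

P ≈ 325 mW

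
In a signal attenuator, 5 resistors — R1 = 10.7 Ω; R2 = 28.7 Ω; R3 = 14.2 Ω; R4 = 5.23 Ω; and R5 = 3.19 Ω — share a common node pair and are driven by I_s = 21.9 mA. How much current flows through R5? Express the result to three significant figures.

ΣG = 1/10.7 + 1/28.7 + 1/14.2 + 1/5.23 + 1/3.19 = 0.7034.
By the current-divider rule, I = I_s · G_k/ΣG = 21.9 × 0.4457 = 9.760 mA.

I ≈ 9.76 mA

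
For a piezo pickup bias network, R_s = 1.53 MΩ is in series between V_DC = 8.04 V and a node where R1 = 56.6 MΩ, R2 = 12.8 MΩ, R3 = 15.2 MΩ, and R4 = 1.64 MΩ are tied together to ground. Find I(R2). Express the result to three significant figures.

Equivalent of the parallel group: R_p = 1.296 MΩ.
Node voltage V_A = V_DC · R_p/(R_s + R_p) = 8.04 × 0.4587 = 3.688 V.
I(R2) = V_A / R2 = 3.688/12.8 = 0.2881 µA.
(Check via current divider: I_total = 2.845 µA; share G_k/ΣG = 0.1013 → same result.)

I ≈ 0.288 µA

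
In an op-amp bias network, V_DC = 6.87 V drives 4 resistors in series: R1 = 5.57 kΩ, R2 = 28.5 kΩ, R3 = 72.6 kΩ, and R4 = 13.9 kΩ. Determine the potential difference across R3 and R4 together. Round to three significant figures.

V ≈ 4.93 V

Total series resistance ΣR = 5.57 + 28.5 + 72.6 + 13.9 = 120.6 kΩ.
R_{R3..R4} = 72.6 + 13.9 = 86.50 kΩ.
Voltage divider: V = V_DC · (86.50 / 120.6) = 6.87 × 0.7174 = 4.929 V.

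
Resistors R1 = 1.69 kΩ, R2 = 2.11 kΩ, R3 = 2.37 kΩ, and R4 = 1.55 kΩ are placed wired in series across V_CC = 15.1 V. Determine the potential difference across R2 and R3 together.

V ≈ 8.76 V

Series total: ΣR = 1.69 + 2.11 + 2.37 + 1.55 = 7.720 kΩ.
R_{R2..R3} = 2.11 + 2.37 = 4.480 kΩ.
Voltage divider: V = V_CC · (4.480 / 7.720) = 15.1 × 0.5803 = 8.763 V.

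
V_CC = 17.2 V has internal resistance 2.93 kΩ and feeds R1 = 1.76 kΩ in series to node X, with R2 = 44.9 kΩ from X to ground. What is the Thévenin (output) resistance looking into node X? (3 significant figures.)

R1' = 2.93 + 1.76 = 4.690 kΩ (source resistance + R1).
With V_CC suppressed (replaced by a short), R_th = R1' ‖ R2 = (4.690 × 44.9)/(4.690 + 44.9) = 4.246 kΩ.

R_th ≈ 4.25 kΩ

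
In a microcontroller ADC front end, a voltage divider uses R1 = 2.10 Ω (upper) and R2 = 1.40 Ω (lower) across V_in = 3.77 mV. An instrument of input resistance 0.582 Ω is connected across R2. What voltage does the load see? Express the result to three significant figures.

The load sits in parallel with R2, giving an effective lower resistance R2' = R2·R_L/(R2+R_L) = 0.4111 Ω.
Voltage divider with the loaded lower leg: V_out = 3.77 × 0.4111/(2.10 + 0.4111) = 3.77 × 0.1637 = 0.6172 mV.

V_out ≈ 0.617 mV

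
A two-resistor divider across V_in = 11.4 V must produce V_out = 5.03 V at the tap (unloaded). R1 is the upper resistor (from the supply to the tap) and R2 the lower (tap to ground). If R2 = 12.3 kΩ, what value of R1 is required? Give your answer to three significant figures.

V_out/V_in = R2/(R1+R2) = 0.4412.
So R1 = R2 · (V_in/V_out − 1) = 12.3 × (11.4/5.03 − 1) = 12.3 × 1.266 = 15.58 kΩ.

R1 ≈ 15.6 kΩ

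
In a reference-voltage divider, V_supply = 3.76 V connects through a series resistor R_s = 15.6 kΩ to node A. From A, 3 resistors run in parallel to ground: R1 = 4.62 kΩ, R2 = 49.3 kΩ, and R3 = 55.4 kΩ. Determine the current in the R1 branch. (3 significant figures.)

I ≈ 0.164 mA

Parallel bank: R_p = 1/(1/4.62 + 1/49.3 + 1/55.4) = 3.925 kΩ.
V_A by voltage divider: V_A = 3.76 × 3.925/(15.6 + 3.925) = 0.7558 V.
Branch current I = V_A/R1 = 0.7558/4.62 = 0.1636 mA.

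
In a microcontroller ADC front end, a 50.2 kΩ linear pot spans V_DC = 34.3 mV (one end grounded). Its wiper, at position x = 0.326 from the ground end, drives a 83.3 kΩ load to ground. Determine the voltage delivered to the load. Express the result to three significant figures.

V_out ≈ 9.87 mV

The pot divides into 33.83 kΩ above the wiper and 16.37 kΩ below.
R_L loads the lower segment: effective lower R = 13.68 kΩ.
V_out = 34.3 × 13.68/(33.83 + 13.68) = 9.874 mV.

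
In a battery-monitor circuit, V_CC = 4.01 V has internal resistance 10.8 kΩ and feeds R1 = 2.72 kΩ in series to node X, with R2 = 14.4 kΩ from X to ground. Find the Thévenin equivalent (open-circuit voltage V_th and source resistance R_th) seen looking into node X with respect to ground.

V_th ≈ 2.07 V, R_th ≈ 6.97 kΩ

R1' = 10.8 + 2.72 = 13.52 kΩ (source resistance + R1).
V_th is the unloaded tap voltage: V_CC · R2/(R1'+R2) = 4.01 × 0.5158 = 2.068 V.
Looking into X with the source shorted: R_th = R1'·R2/(R1'+R2) = 13.52 × 14.4/27.92 = 6.973 kΩ.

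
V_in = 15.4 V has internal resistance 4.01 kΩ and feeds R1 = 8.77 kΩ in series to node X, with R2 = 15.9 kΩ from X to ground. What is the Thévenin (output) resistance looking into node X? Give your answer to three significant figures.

R_th ≈ 7.09 kΩ

R1' = 4.01 + 8.77 = 12.78 kΩ (source resistance + R1).
Zeroing V_in shorts the top of R1' to ground, so R_th = R1' ‖ R2 = 7.085 kΩ.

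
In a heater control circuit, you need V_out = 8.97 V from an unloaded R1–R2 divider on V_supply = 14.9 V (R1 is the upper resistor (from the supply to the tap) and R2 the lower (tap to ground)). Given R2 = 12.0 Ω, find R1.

R1 ≈ 7.93 Ω

Required fraction k = V_out/V_supply = 0.6020.
Rearranging, R1 = R2·(1−k)/k = 12.0 × 0.6611 = 7.933 Ω.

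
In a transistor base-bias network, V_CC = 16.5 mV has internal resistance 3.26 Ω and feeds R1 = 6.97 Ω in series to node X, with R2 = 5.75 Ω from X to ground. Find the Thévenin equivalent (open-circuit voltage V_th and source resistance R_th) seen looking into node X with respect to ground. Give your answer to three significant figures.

R1' = 3.26 + 6.97 = 10.23 Ω (source resistance + R1).
With X open, the divider is unloaded: V_th = 16.5 × 5.75/15.98 = 5.937 mV.
With V_CC suppressed (replaced by a short), R_th = R1' ‖ R2 = (10.23 × 5.75)/(10.23 + 5.75) = 3.681 Ω.

V_th ≈ 5.94 mV, R_th ≈ 3.68 Ω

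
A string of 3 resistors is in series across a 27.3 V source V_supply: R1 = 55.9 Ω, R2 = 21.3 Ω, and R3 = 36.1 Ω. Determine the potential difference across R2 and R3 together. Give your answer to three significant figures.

V ≈ 13.8 V

ΣR = 55.9 + 21.3 + 36.1 = 113.3 Ω.
R_{R2..R3} = 21.3 + 36.1 = 57.40 Ω.
V = V_supply · R/ΣR = 27.3 × 0.5066 = 13.83 V.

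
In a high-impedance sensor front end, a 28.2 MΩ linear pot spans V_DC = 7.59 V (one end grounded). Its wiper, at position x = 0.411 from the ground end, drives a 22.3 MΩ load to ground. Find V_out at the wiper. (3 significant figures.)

Split the track: R_lower = x·R_p = 11.59 MΩ, R_upper = (1−x)·R_p = 16.61 MΩ.
Lower segment in parallel with the load: 11.59 ‖ 22.3 = 7.626 MΩ.
Loaded-divider output: V_out = 7.59 × 0.3147 = 2.388 V.

V_out ≈ 2.39 V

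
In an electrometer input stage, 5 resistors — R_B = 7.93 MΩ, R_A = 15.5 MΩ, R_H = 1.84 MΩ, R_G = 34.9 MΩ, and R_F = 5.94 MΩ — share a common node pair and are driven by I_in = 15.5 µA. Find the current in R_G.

Conductances: ΣG = 1/7.93 + 1/15.5 + 1/1.84 + 1/34.9 + 1/5.94 = 0.9311 (1/MΩ).
By the current-divider rule, I = I_in · G_k/ΣG = 15.5 × 0.03077 = 0.4770 µA.

I ≈ 0.477 µA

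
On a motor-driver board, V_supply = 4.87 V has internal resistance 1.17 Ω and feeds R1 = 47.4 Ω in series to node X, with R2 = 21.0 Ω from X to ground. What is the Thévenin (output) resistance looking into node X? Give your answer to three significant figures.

R1' = 1.17 + 47.4 = 48.57 Ω (source resistance + R1).
With V_supply suppressed (replaced by a short), R_th = R1' ‖ R2 = (48.57 × 21.0)/(48.57 + 21.0) = 14.66 Ω.

R_th ≈ 14.7 Ω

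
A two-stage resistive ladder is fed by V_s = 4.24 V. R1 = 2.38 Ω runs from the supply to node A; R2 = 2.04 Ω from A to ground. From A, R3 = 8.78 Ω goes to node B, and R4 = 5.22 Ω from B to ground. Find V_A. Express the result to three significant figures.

Looking into the second stage from A: R3 + R4 = 14.00 Ω appears in parallel with R2.
R2 ‖ (R3+R4) = 1.781 Ω.
So V_A = 4.24 × 0.4280 = 1.815 V.

V_A ≈ 1.81 V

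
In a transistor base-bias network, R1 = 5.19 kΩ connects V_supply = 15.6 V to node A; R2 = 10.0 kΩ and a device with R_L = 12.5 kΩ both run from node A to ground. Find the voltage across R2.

R2 ‖ R_L = (10.0 × 12.5)/(10.0 + 12.5) = 5.556 kΩ.
Voltage divider with the loaded lower leg: V_out = 15.6 × 5.556/(5.19 + 5.556) = 15.6 × 0.5170 = 8.065 V.
(Unloaded it would be 10.3 V; the load pulls it down.)

V_out ≈ 8.07 V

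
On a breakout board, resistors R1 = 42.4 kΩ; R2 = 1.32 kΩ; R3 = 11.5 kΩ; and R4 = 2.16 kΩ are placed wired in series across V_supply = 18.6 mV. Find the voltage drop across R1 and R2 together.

ΣR = 42.4 + 1.32 + 11.5 + 2.16 = 57.38 kΩ.
R_{R1..R2} = 42.4 + 1.32 = 43.72 kΩ.
V = V_supply · R/ΣR = 18.6 × 0.7619 = 14.17 mV.

V ≈ 14.2 mV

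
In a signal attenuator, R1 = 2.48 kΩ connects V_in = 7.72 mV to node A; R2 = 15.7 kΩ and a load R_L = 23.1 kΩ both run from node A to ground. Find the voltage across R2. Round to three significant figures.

V_out ≈ 6.10 mV

The load sits in parallel with R2, giving an effective lower resistance R2' = R2·R_L/(R2+R_L) = 9.347 kΩ.
Then V_out = V_in · R2'/(R1 + R2') = 7.72 × 9.347/11.83 = 6.101 mV.
(Unloaded it would be 6.67 mV; the load pulls it down.)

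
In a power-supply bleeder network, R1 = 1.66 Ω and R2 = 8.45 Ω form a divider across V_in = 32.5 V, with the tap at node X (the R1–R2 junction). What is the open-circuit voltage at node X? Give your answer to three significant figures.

With X open, the divider is unloaded: V_th = 32.5 × 8.45/10.11 = 27.16 V.

V_th ≈ 27.2 V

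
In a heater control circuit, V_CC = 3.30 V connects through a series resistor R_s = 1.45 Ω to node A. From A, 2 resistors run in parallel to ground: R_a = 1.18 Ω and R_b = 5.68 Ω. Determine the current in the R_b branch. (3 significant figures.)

Parallel bank: R_p = 1/(1/1.18 + 1/5.68) = 0.9770 Ω.
Node voltage V_A = V_CC · R_p/(R_s + R_p) = 3.30 × 0.4026 = 1.328 V.
Branch current I = V_A/R_b = 1.328/5.68 = 0.2339 A.
(Check via current divider: I_total = 1.360 A; share G_k/ΣG = 0.1720 → same result.)

I ≈ 0.234 A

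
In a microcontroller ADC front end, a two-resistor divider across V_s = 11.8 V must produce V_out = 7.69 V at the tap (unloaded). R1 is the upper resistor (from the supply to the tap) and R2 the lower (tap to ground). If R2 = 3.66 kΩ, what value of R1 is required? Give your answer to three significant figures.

R1 ≈ 1.96 kΩ

Required fraction k = V_out/V_s = 0.6517.
R1 = R2·(1/k − 1) = 3.66 × 0.5345 = 1.956 kΩ.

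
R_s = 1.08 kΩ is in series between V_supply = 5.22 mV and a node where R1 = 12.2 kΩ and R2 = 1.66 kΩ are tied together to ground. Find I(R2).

Equivalent of the parallel group: R_p = 1.461 kΩ.
V_A by voltage divider: V_A = 5.22 × 1.461/(1.08 + 1.461) = 3.002 mV.
I(R2) = V_A / R2 = 3.002/1.66 = 1.808 µA.
(Equivalently: I_total = 2.054 µA, then current-divider fraction G_k/ΣG = 0.8802.)

I ≈ 1.81 µA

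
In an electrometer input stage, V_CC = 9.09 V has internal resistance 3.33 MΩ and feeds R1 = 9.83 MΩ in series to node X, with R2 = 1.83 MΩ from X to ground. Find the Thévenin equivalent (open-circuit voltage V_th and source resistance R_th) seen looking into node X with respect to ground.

R1' = 3.33 + 9.83 = 13.16 MΩ (source resistance + R1).
With X open, the divider is unloaded: V_th = 9.09 × 1.83/14.99 = 1.110 V.
Zeroing V_CC shorts the top of R1' to ground, so R_th = R1' ‖ R2 = 1.607 MΩ.

V_th ≈ 1.11 V, R_th ≈ 1.61 MΩ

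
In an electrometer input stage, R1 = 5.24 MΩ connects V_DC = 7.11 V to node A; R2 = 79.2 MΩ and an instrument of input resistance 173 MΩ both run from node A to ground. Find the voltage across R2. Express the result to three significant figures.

V_out ≈ 6.48 V

R2 ‖ R_L = (79.2 × 173)/(79.2 + 173) = 54.33 MΩ.
Now apply the divider: V_out = 7.11 × 0.9120 = 6.485 V.
(Unloaded it would be 6.67 V; the load pulls it down.)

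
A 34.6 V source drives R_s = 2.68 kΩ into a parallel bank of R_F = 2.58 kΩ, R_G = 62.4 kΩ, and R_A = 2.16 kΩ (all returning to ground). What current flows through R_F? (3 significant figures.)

Combine the parallel branches: R_p = (1/2.58 + 1/62.4 + 1/2.16)⁻¹ = 1.154 kΩ.
V_A by voltage divider: V_A = 34.6 × 1.154/(2.68 + 1.154) = 10.41 V.
I(R_F) = V_A / R_F = 10.41/2.58 = 4.036 mA.
(Equivalently: I_total = 9.025 mA, then current-divider fraction G_k/ΣG = 0.4473.)

I ≈ 4.04 mA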